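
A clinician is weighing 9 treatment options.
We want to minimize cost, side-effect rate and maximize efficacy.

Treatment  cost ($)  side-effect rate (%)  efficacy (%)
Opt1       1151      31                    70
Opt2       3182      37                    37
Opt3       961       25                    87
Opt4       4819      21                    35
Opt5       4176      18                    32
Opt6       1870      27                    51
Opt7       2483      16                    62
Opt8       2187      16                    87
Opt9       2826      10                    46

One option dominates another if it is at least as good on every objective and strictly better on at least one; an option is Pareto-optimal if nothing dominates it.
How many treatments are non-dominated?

Opt1: dominated by Opt3 (cost 961≤1151, side-effect rate 25≤31, efficacy 87≥70).
Opt2: dominated by Opt1 (cost 1151≤3182, side-effect rate 31≤37, efficacy 70≥37).
Opt3: not dominated (best cost).
Opt4: dominated by Opt7 (cost 2483≤4819, side-effect rate 16≤21, efficacy 62≥35).
Opt5: dominated by Opt7 (cost 2483≤4176, side-effect rate 16≤18, efficacy 62≥32).
Opt6: dominated by Opt3 (cost 961≤1870, side-effect rate 25≤27, efficacy 87≥51).
Opt7: dominated by Opt8 (cost 2187≤2483, side-effect rate 16≤16, efficacy 87≥62).
Opt8: not dominated.
Opt9: not dominated (best side-effect rate).
Pareto-optimal: Opt3, Opt8, Opt9 → 3.

3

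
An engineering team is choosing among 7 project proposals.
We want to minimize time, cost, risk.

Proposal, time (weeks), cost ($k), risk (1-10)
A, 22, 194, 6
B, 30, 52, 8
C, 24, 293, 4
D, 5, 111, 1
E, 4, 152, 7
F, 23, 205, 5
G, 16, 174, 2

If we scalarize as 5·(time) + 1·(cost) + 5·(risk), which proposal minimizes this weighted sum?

A: 5·22 + 1·194 + 5·6 = 334
B: 5·30 + 1·52 + 5·8 = 242
C: 5·24 + 1·293 + 5·4 = 433
D: 5·5 + 1·111 + 5·1 = 141
E: 5·4 + 1·152 + 5·7 = 207
F: 5·23 + 1·205 + 5·5 = 345
G: 5·16 + 1·174 + 5·2 = 264
Lowest: D at 141.

D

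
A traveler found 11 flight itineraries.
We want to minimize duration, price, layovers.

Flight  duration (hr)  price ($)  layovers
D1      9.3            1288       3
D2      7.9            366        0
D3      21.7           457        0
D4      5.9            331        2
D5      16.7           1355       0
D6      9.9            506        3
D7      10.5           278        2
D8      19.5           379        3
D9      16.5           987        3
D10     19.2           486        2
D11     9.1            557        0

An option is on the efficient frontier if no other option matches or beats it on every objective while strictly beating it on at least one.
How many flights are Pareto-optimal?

D1: dominated by D2 (duration 7.9≤9.3, price 366≤1288, layovers 0≤3).
D2: not dominated.
D3: dominated by D2 (duration 7.9≤21.7, price 366≤457, layovers 0≤0).
D4: not dominated (best duration).
D5: dominated by D2 (duration 7.9≤16.7, price 366≤1355, layovers 0≤0).
D6: dominated by D2 (duration 7.9≤9.9, price 366≤506, layovers 0≤3).
D7: not dominated (best price).
D8: dominated by D2 (duration 7.9≤19.5, price 366≤379, layovers 0≤3).
D9: dominated by D2 (duration 7.9≤16.5, price 366≤987, layovers 0≤3).
D10: dominated by D2 (duration 7.9≤19.2, price 366≤486, layovers 0≤2).
D11: dominated by D2 (duration 7.9≤9.1, price 366≤557, layovers 0≤0).
Pareto-optimal: D2, D4, D7 → 3.

3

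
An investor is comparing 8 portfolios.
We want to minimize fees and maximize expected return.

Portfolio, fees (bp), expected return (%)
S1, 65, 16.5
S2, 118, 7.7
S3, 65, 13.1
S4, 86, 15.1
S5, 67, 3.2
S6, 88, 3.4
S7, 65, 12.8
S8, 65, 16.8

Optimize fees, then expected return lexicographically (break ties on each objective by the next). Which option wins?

S8

First minimize fees: best is 65, kept {S1, S3, S7, S8}.
Then maximize expected return: best is 16.8, kept {S8}.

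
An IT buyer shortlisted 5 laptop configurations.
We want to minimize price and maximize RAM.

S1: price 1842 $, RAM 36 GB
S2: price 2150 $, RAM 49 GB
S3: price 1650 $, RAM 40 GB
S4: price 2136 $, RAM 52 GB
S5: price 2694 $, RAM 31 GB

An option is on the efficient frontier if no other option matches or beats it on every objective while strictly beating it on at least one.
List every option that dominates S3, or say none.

S1: worse on price (1842 vs 1650).
S2: worse on price (2150 vs 1650).
S4: worse on price (2136 vs 1650).
S5: worse on price (2694 vs 1650).
No option dominates S3.

none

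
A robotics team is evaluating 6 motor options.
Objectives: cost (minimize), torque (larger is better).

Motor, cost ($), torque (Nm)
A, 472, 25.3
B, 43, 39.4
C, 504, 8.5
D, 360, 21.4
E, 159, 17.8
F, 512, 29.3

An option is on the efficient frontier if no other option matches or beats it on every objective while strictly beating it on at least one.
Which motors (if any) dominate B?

none

A: worse on cost (472 vs 43).
C: worse on cost (504 vs 43).
D: worse on cost (360 vs 43).
E: worse on cost (159 vs 43).
F: worse on cost (512 vs 43).
No option dominates B.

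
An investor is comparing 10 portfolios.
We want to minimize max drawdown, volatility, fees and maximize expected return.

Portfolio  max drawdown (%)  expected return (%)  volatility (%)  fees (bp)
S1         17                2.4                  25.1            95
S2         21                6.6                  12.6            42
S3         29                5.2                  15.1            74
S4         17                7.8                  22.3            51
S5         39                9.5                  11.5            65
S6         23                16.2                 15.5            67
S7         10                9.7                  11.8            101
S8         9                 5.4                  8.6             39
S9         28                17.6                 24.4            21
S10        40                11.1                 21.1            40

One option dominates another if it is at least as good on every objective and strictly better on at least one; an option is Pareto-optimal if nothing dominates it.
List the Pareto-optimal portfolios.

S1: dominated by S4 (max drawdown 17≤17, expected return 7.8≥2.4, volatility 22.3≤25.1, fees 51≤95).
S2: not dominated.
S3: dominated by S2 (max drawdown 21≤29, expected return 6.6≥5.2, volatility 12.6≤15.1, fees 42≤74).
S4: not dominated.
S5: not dominated.
S6: not dominated.
S7: not dominated.
S8: not dominated (best max drawdown).
S9: not dominated (best expected return).
S10: not dominated.

S2, S4, S5, S6, S7, S8, S9, S10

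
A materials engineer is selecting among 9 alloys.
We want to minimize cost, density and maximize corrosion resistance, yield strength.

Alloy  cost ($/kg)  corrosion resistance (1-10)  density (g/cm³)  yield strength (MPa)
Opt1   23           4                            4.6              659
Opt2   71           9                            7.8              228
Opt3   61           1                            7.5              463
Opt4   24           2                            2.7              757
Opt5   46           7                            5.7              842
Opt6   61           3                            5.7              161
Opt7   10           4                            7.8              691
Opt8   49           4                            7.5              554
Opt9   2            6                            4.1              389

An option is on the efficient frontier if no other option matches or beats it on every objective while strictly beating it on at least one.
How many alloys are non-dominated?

6

Opt1: not dominated.
Opt2: not dominated (best corrosion resistance).
Opt3: dominated by Opt1 (cost 23≤61, corrosion resistance 4≥1, density 4.6≤7.5, yield strength 659≥463).
Opt4: not dominated (best density).
Opt5: not dominated (best yield strength).
Opt6: dominated by Opt1 (cost 23≤61, corrosion resistance 4≥3, density 4.6≤5.7, yield strength 659≥161).
Opt7: not dominated.
Opt8: dominated by Opt1 (cost 23≤49, corrosion resistance 4≥4, density 4.6≤7.5, yield strength 659≥554).
Opt9: not dominated (best cost).
Pareto-optimal: Opt1, Opt2, Opt4, Opt5, Opt7, Opt9 → 6.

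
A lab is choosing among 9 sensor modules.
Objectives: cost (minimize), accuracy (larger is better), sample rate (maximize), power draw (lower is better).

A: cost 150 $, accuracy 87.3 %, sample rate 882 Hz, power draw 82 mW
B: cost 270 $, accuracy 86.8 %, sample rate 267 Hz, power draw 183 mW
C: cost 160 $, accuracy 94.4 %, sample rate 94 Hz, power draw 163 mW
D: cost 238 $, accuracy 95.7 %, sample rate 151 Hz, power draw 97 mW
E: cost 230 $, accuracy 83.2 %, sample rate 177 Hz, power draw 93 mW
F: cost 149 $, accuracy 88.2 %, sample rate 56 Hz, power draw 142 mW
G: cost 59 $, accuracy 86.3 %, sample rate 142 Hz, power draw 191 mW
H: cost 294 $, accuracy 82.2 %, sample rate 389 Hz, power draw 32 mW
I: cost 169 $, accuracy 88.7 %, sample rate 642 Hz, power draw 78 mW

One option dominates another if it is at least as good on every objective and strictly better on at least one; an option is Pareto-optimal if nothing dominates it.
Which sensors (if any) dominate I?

A: worse on accuracy (87.3 vs 88.7).
B: worse on cost (270 vs 169).
C: worse on sample rate (94 vs 642).
D: worse on cost (238 vs 169).
E: worse on cost (230 vs 169).
F: worse on accuracy (88.2 vs 88.7).
G: worse on accuracy (86.3 vs 88.7).
H: worse on cost (294 vs 169).
No option dominates I.

none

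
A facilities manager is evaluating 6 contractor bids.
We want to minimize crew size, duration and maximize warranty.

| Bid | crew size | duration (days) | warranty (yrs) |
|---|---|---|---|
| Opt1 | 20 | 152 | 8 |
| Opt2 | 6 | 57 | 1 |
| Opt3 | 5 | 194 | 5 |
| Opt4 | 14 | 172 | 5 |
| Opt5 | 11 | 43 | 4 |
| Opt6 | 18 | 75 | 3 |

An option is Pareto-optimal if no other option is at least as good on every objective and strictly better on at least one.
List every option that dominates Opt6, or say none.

Opt5

Opt5: crew size 11≤18, duration 43≤75, warranty 4≥3 — dominates Opt6.
Others (Opt1, Opt2, Opt3, Opt4) are each worse than Opt6 on at least one objective.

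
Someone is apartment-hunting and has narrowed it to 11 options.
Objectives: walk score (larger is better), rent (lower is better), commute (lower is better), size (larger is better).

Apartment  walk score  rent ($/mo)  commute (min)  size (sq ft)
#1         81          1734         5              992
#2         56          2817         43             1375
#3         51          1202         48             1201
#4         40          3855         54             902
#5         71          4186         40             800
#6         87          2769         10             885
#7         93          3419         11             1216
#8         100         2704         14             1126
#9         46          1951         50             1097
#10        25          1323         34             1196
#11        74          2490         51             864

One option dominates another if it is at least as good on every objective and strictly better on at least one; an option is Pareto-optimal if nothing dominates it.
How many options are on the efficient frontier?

7

#1: not dominated (best commute).
#2: not dominated (best size).
#3: not dominated (best rent).
#4: dominated by #1 (walk score 81≥40, rent 1734≤3855, commute 5≤54, size 992≥902).
#5: dominated by #1 (walk score 81≥71, rent 1734≤4186, commute 5≤40, size 992≥800).
#6: not dominated.
#7: not dominated.
#8: not dominated (best walk score).
#9: dominated by #3 (walk score 51≥46, rent 1202≤1951, commute 48≤50, size 1201≥1097).
#10: not dominated.
#11: dominated by #1 (walk score 81≥74, rent 1734≤2490, commute 5≤51, size 992≥864).
Pareto-optimal: #1, #2, #3, #6, #7, #8, #10 → 7.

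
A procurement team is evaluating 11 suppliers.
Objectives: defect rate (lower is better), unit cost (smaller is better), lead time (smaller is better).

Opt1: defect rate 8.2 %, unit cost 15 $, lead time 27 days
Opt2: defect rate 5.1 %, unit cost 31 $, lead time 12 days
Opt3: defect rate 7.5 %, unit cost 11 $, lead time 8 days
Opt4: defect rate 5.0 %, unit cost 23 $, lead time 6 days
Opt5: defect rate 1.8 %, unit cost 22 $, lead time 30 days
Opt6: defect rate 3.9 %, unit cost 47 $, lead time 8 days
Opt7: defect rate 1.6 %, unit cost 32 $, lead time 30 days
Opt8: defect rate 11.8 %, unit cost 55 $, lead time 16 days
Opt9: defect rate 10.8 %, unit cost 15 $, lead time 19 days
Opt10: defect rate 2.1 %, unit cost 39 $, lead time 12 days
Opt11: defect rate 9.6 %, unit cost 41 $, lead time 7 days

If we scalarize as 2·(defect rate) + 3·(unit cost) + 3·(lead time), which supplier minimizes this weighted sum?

Opt3

Opt1: 2·8.2 + 3·15 + 3·27 = 142.4
Opt2: 2·5.1 + 3·31 + 3·12 = 139.2
Opt3: 2·7.5 + 3·11 + 3·8 = 72.0
Opt4: 2·5.0 + 3·23 + 3·6 = 97.0
Opt5: 2·1.8 + 3·22 + 3·30 = 159.6
Opt6: 2·3.9 + 3·47 + 3·8 = 172.8
Opt7: 2·1.6 + 3·32 + 3·30 = 189.2
Opt8: 2·11.8 + 3·55 + 3·16 = 236.6
Opt9: 2·10.8 + 3·15 + 3·19 = 123.6
Opt10: 2·2.1 + 3·39 + 3·12 = 157.2
Opt11: 2·9.6 + 3·41 + 3·7 = 163.2
Lowest: Opt3 at 72.0.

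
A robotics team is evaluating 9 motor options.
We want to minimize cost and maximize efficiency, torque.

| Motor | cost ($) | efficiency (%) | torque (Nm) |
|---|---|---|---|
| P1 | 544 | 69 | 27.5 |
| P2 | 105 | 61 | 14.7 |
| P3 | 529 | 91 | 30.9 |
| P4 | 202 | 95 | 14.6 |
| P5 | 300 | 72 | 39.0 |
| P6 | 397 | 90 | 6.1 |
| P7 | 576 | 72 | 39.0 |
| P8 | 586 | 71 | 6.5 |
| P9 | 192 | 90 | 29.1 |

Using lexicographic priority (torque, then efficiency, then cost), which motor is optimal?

First maximize torque: best is 39.0, kept {P5, P7}.
Then maximize efficiency: best is 72, kept {P5, P7}.
Then minimize cost: best is 300, kept {P5}.

P5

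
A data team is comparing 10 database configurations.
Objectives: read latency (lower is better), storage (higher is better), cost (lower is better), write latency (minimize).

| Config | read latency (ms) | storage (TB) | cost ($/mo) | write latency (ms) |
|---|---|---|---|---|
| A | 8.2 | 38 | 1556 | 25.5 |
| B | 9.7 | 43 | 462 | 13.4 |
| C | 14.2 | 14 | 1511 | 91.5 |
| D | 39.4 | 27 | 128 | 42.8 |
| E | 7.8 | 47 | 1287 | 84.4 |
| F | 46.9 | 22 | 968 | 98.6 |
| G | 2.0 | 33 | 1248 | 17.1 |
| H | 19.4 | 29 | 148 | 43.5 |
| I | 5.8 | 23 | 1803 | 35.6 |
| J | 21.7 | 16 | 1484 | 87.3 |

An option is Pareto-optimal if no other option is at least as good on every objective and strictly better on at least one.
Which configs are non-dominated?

A, B, D, E, G, H

A: not dominated.
B: not dominated (best write latency).
C: dominated by B (read latency 9.7≤14.2, storage 43≥14, cost 462≤1511, write latency 13.4≤91.5).
D: not dominated (best cost).
E: not dominated (best storage).
F: dominated by B (read latency 9.7≤46.9, storage 43≥22, cost 462≤968, write latency 13.4≤98.6).
G: not dominated (best read latency).
H: not dominated.
I: dominated by G (read latency 2.0≤5.8, storage 33≥23, cost 1248≤1803, write latency 17.1≤35.6).
J: dominated by B (read latency 9.7≤21.7, storage 43≥16, cost 462≤1484, write latency 13.4≤87.3).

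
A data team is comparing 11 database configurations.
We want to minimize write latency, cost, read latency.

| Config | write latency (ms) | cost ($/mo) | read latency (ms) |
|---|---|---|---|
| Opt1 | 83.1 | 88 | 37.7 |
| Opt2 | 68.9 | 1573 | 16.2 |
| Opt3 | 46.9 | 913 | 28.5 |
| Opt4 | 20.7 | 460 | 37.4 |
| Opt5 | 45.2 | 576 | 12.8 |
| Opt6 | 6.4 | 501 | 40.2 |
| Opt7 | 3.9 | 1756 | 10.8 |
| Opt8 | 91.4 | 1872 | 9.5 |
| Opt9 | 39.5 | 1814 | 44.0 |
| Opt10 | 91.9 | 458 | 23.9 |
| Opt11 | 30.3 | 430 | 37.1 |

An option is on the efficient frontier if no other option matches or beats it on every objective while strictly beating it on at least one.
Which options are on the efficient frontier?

Opt1: not dominated (best cost).
Opt2: dominated by Opt5 (write latency 45.2≤68.9, cost 576≤1573, read latency 12.8≤16.2).
Opt3: dominated by Opt5 (write latency 45.2≤46.9, cost 576≤913, read latency 12.8≤28.5).
Opt4: not dominated.
Opt5: not dominated.
Opt6: not dominated.
Opt7: not dominated (best write latency).
Opt8: not dominated (best read latency).
Opt9: dominated by Opt4 (write latency 20.7≤39.5, cost 460≤1814, read latency 37.4≤44.0).
Opt10: not dominated.
Opt11: not dominated.

Opt1, Opt4, Opt5, Opt6, Opt7, Opt8, Opt10, Opt11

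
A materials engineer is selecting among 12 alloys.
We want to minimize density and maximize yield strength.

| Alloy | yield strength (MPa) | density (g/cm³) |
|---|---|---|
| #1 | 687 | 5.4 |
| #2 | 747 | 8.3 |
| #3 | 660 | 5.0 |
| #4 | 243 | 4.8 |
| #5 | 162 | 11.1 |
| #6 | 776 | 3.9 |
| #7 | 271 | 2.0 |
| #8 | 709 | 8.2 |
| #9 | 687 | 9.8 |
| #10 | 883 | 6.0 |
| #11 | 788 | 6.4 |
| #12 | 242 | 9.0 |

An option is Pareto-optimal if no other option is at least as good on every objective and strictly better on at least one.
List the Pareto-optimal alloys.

#6, #7, #10

#1: dominated by #6 (yield strength 776≥687, density 3.9≤5.4).
#2: dominated by #6 (yield strength 776≥747, density 3.9≤8.3).
#3: dominated by #6 (yield strength 776≥660, density 3.9≤5.0).
#4: dominated by #6 (yield strength 776≥243, density 3.9≤4.8).
#5: dominated by #1 (yield strength 687≥162, density 5.4≤11.1).
#6: not dominated.
#7: not dominated (best density).
#8: dominated by #6 (yield strength 776≥709, density 3.9≤8.2).
#9: dominated by #1 (yield strength 687≥687, density 5.4≤9.8).
#10: not dominated (best yield strength).
#11: dominated by #10 (yield strength 883≥788, density 6.0≤6.4).
#12: dominated by #1 (yield strength 687≥242, density 5.4≤9.0).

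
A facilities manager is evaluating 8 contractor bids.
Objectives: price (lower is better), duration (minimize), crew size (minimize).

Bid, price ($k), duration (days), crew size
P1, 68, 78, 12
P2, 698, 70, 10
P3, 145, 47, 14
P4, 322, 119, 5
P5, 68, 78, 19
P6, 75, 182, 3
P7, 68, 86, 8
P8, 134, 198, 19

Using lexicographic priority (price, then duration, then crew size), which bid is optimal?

First minimize price: best is 68, kept {P1, P5, P7}.
Then minimize duration: best is 78, kept {P1, P5}.
Then minimize crew size: best is 12, kept {P1}.

P1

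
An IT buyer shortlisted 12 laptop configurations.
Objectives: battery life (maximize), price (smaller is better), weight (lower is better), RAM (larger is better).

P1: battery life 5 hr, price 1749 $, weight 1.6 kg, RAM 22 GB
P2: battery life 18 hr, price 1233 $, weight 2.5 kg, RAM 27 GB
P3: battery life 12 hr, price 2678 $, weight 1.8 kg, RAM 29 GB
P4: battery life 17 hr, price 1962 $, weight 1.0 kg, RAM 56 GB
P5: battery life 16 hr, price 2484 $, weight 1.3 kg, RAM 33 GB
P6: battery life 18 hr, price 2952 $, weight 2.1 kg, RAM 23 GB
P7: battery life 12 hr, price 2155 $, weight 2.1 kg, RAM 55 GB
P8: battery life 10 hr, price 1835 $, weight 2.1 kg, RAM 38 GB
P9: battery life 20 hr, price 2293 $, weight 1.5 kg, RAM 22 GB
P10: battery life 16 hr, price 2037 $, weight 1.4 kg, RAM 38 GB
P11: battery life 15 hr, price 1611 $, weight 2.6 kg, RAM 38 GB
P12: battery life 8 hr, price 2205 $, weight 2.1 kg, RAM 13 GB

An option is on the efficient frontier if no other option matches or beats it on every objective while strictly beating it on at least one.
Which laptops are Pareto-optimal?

P1, P2, P4, P6, P8, P9, P11

P1: not dominated.
P2: not dominated (best price).
P3: dominated by P4 (battery life 17≥12, price 1962≤2678, weight 1.0≤1.8, RAM 56≥29).
P4: not dominated (best weight).
P5: dominated by P4 (battery life 17≥16, price 1962≤2484, weight 1.0≤1.3, RAM 56≥33).
P6: not dominated.
P7: dominated by P4 (battery life 17≥12, price 1962≤2155, weight 1.0≤2.1, RAM 56≥55).
P8: not dominated.
P9: not dominated (best battery life).
P10: dominated by P4 (battery life 17≥16, price 1962≤2037, weight 1.0≤1.4, RAM 56≥38).
P11: not dominated.
P12: dominated by P4 (battery life 17≥8, price 1962≤2205, weight 1.0≤2.1, RAM 56≥13).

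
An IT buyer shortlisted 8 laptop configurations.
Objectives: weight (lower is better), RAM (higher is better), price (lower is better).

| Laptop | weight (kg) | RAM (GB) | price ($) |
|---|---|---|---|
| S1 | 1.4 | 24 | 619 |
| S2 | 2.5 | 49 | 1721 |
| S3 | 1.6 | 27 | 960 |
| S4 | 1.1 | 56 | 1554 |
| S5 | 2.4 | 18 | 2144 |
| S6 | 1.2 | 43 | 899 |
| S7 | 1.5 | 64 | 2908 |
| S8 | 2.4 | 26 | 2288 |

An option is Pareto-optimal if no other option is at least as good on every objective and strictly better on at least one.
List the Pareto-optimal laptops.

S1, S4, S6, S7

S1: not dominated (best price).
S2: dominated by S4 (weight 1.1≤2.5, RAM 56≥49, price 1554≤1721).
S3: dominated by S6 (weight 1.2≤1.6, RAM 43≥27, price 899≤960).
S4: not dominated (best weight).
S5: dominated by S1 (weight 1.4≤2.4, RAM 24≥18, price 619≤2144).
S6: not dominated.
S7: not dominated (best RAM).
S8: dominated by S3 (weight 1.6≤2.4, RAM 27≥26, price 960≤2288).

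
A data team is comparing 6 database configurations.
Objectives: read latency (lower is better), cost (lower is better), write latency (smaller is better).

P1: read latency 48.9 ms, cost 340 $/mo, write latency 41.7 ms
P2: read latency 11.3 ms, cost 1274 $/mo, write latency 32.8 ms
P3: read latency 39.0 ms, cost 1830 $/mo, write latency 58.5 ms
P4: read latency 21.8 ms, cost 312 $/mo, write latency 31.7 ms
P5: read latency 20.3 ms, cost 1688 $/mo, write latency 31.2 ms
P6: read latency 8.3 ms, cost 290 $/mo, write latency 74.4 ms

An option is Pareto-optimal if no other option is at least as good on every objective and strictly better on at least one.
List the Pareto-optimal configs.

P1: dominated by P4 (read latency 21.8≤48.9, cost 312≤340, write latency 31.7≤41.7).
P2: not dominated.
P3: dominated by P2 (read latency 11.3≤39.0, cost 1274≤1830, write latency 32.8≤58.5).
P4: not dominated.
P5: not dominated (best write latency).
P6: not dominated (best read latency).

P2, P4, P5, P6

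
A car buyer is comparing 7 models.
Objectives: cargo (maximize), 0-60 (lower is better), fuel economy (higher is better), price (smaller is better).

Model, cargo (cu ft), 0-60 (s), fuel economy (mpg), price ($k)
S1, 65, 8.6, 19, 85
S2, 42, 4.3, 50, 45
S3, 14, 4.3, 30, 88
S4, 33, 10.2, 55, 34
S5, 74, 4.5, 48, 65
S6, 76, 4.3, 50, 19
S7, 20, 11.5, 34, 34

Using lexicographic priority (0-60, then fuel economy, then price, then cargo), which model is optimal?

First minimize 0-60: best is 4.3, kept {S2, S3, S6}.
Then maximize fuel economy: best is 50, kept {S2, S6}.
Then minimize price: best is 19, kept {S6}.

S6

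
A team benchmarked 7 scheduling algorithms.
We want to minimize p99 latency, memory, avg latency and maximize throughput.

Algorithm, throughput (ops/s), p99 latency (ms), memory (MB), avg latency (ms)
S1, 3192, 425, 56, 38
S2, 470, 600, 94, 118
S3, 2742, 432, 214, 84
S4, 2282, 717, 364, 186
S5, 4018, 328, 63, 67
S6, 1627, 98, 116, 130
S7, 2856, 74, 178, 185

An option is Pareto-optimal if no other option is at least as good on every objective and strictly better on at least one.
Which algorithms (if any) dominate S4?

S1: throughput 3192≥2282, p99 latency 425≤717, memory 56≤364, avg latency 38≤186 — dominates S4.
S3: throughput 2742≥2282, p99 latency 432≤717, memory 214≤364, avg latency 84≤186 — dominates S4.
S5: throughput 4018≥2282, p99 latency 328≤717, memory 63≤364, avg latency 67≤186 — dominates S4.
S7: throughput 2856≥2282, p99 latency 74≤717, memory 178≤364, avg latency 185≤186 — dominates S4.
Others (S2, S6) are each worse than S4 on at least one objective.

S1, S3, S5, S7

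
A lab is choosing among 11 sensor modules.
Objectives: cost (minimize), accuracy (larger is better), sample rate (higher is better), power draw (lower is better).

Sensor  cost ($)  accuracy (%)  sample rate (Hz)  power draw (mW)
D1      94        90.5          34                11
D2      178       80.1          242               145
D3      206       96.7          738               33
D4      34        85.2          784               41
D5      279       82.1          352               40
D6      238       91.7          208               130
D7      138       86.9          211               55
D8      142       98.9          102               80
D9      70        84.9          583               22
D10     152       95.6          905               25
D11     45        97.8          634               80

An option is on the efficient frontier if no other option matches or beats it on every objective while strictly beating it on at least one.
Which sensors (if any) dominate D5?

D3, D9, D10

D3: cost 206≤279, accuracy 96.7≥82.1, sample rate 738≥352, power draw 33≤40 — dominates D5.
D9: cost 70≤279, accuracy 84.9≥82.1, sample rate 583≥352, power draw 22≤40 — dominates D5.
D10: cost 152≤279, accuracy 95.6≥82.1, sample rate 905≥352, power draw 25≤40 — dominates D5.
Others (D1, D2, D4, D6, D7, D8, D11) are each worse than D5 on at least one objective.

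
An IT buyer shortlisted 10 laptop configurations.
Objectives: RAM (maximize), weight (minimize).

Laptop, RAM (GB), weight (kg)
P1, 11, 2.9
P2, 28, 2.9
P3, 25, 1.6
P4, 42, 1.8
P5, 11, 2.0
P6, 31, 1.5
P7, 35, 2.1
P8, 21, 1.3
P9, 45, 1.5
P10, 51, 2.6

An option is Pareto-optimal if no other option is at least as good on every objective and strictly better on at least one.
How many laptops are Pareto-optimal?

3

P1: dominated by P2 (RAM 28≥11, weight 2.9≤2.9).
P2: dominated by P4 (RAM 42≥28, weight 1.8≤2.9).
P3: dominated by P6 (RAM 31≥25, weight 1.5≤1.6).
P4: dominated by P9 (RAM 45≥42, weight 1.5≤1.8).
P5: dominated by P3 (RAM 25≥11, weight 1.6≤2.0).
P6: dominated by P9 (RAM 45≥31, weight 1.5≤1.5).
P7: dominated by P4 (RAM 42≥35, weight 1.8≤2.1).
P8: not dominated (best weight).
P9: not dominated.
P10: not dominated (best RAM).
Pareto-optimal: P8, P9, P10 → 3.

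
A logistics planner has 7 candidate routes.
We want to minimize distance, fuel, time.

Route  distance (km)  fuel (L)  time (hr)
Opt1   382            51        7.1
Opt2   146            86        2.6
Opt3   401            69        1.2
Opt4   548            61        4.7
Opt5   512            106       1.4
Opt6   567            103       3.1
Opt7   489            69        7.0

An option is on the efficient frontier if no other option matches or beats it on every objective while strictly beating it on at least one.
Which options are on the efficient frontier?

Opt1: not dominated (best fuel).
Opt2: not dominated (best distance).
Opt3: not dominated (best time).
Opt4: not dominated.
Opt5: dominated by Opt3 (distance 401≤512, fuel 69≤106, time 1.2≤1.4).
Opt6: dominated by Opt2 (distance 146≤567, fuel 86≤103, time 2.6≤3.1).
Opt7: dominated by Opt3 (distance 401≤489, fuel 69≤69, time 1.2≤7.0).

Opt1, Opt2, Opt3, Opt4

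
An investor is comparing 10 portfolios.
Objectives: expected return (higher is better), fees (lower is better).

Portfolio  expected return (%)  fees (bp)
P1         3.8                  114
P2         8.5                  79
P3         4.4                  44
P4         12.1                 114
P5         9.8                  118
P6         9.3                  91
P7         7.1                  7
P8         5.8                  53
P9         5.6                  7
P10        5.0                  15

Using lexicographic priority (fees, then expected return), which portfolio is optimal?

P7

First minimize fees: best is 7, kept {P7, P9}.
Then maximize expected return: best is 7.1, kept {P7}.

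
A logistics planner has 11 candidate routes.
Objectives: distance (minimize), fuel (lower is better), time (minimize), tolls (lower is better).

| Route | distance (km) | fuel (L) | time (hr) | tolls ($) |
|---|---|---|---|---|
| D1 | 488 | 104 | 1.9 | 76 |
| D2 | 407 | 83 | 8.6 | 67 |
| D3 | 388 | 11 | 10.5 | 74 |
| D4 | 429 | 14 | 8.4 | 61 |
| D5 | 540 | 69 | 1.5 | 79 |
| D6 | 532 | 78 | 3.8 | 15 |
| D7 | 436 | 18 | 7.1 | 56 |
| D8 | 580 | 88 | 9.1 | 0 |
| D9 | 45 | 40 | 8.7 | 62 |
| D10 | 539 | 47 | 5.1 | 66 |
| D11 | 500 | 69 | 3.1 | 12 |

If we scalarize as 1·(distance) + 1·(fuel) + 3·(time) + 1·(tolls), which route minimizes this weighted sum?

D9

D1: 1·488 + 1·104 + 3·1.9 + 1·76 = 673.7
D2: 1·407 + 1·83 + 3·8.6 + 1·67 = 582.8
D3: 1·388 + 1·11 + 3·10.5 + 1·74 = 504.5
D4: 1·429 + 1·14 + 3·8.4 + 1·61 = 529.2
D5: 1·540 + 1·69 + 3·1.5 + 1·79 = 692.5
D6: 1·532 + 1·78 + 3·3.8 + 1·15 = 636.4
D7: 1·436 + 1·18 + 3·7.1 + 1·56 = 531.3
D8: 1·580 + 1·88 + 3·9.1 + 1·0 = 695.3
D9: 1·45 + 1·40 + 3·8.7 + 1·62 = 173.1
D10: 1·539 + 1·47 + 3·5.1 + 1·66 = 667.3
D11: 1·500 + 1·69 + 3·3.1 + 1·12 = 590.3
Lowest: D9 at 173.1.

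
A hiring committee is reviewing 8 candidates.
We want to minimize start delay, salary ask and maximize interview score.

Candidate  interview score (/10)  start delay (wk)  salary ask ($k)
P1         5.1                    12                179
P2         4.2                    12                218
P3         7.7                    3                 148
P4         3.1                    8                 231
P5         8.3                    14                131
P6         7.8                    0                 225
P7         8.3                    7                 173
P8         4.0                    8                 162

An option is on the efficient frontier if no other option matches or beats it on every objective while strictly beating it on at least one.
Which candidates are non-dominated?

P3, P5, P6, P7

P1: dominated by P3 (interview score 7.7≥5.1, start delay 3≤12, salary ask 148≤179).
P2: dominated by P1 (interview score 5.1≥4.2, start delay 12≤12, salary ask 179≤218).
P3: not dominated.
P4: dominated by P3 (interview score 7.7≥3.1, start delay 3≤8, salary ask 148≤231).
P5: not dominated (best salary ask).
P6: not dominated (best start delay).
P7: not dominated.
P8: dominated by P3 (interview score 7.7≥4.0, start delay 3≤8, salary ask 148≤162).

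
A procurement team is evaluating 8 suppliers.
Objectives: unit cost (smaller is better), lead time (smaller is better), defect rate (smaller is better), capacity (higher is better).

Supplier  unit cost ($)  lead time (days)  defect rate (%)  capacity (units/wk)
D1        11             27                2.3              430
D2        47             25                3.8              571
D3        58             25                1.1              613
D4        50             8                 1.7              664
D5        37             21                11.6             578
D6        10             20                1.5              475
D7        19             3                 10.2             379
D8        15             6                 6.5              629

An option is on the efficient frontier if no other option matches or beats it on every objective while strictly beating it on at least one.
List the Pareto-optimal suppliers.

D2, D3, D4, D6, D7, D8

D1: dominated by D6 (unit cost 10≤11, lead time 20≤27, defect rate 1.5≤2.3, capacity 475≥430).
D2: not dominated.
D3: not dominated (best defect rate).
D4: not dominated (best capacity).
D5: dominated by D8 (unit cost 15≤37, lead time 6≤21, defect rate 6.5≤11.6, capacity 629≥578).
D6: not dominated (best unit cost).
D7: not dominated (best lead time).
D8: not dominated.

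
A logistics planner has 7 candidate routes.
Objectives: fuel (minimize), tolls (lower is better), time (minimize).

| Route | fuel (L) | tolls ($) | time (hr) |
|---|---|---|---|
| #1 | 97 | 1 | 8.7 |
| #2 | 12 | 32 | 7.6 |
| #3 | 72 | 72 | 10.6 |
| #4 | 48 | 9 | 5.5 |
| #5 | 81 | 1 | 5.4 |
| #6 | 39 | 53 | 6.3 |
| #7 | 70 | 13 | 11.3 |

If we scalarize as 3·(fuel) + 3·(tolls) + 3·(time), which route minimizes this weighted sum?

#2

#1: 3·97 + 3·1 + 3·8.7 = 320.1
#2: 3·12 + 3·32 + 3·7.6 = 154.8
#3: 3·72 + 3·72 + 3·10.6 = 463.8
#4: 3·48 + 3·9 + 3·5.5 = 187.5
#5: 3·81 + 3·1 + 3·5.4 = 262.2
#6: 3·39 + 3·53 + 3·6.3 = 294.9
#7: 3·70 + 3·13 + 3·11.3 = 282.9
Lowest: #2 at 154.8.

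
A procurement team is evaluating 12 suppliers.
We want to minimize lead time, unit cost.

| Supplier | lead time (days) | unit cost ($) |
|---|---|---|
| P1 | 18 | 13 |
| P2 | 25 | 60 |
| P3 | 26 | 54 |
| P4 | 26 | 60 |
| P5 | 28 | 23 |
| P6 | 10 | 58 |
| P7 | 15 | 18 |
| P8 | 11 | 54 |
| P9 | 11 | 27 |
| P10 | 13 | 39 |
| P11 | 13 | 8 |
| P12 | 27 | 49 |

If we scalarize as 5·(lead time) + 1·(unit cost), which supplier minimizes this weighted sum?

P1: 5·18 + 1·13 = 103
P2: 5·25 + 1·60 = 185
P3: 5·26 + 1·54 = 184
P4: 5·26 + 1·60 = 190
P5: 5·28 + 1·23 = 163
P6: 5·10 + 1·58 = 108
P7: 5·15 + 1·18 = 93
P8: 5·11 + 1·54 = 109
P9: 5·11 + 1·27 = 82
P10: 5·13 + 1·39 = 104
P11: 5·13 + 1·8 = 73
P12: 5·27 + 1·49 = 184
Lowest: P11 at 73.

P11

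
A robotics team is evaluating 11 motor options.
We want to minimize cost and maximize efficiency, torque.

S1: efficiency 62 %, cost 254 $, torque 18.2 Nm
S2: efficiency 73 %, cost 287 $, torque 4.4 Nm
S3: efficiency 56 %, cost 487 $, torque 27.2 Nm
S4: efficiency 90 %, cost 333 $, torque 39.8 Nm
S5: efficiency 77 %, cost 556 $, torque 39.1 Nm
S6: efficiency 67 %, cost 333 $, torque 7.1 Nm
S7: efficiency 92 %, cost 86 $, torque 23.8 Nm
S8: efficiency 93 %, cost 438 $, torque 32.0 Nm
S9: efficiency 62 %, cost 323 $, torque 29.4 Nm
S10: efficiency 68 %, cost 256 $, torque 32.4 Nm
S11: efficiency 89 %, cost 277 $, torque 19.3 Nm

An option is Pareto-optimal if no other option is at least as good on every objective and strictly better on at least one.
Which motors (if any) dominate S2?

S7: efficiency 92≥73, cost 86≤287, torque 23.8≥4.4 — dominates S2.
S11: efficiency 89≥73, cost 277≤287, torque 19.3≥4.4 — dominates S2.
Others (S1, S3, S4, S5, S6, S8, S9, S10) are each worse than S2 on at least one objective.

S7, S11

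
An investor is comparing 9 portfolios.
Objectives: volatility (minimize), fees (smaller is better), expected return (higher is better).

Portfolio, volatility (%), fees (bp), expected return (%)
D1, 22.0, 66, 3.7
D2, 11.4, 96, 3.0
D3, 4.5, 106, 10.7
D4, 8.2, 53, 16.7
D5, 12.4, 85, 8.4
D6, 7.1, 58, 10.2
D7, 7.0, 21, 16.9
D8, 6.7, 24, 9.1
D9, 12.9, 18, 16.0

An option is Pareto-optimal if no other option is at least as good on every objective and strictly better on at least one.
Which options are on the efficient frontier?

D3, D7, D8, D9

D1: dominated by D4 (volatility 8.2≤22.0, fees 53≤66, expected return 16.7≥3.7).
D2: dominated by D4 (volatility 8.2≤11.4, fees 53≤96, expected return 16.7≥3.0).
D3: not dominated (best volatility).
D4: dominated by D7 (volatility 7.0≤8.2, fees 21≤53, expected return 16.9≥16.7).
D5: dominated by D4 (volatility 8.2≤12.4, fees 53≤85, expected return 16.7≥8.4).
D6: dominated by D7 (volatility 7.0≤7.1, fees 21≤58, expected return 16.9≥10.2).
D7: not dominated (best expected return).
D8: not dominated.
D9: not dominated (best fees).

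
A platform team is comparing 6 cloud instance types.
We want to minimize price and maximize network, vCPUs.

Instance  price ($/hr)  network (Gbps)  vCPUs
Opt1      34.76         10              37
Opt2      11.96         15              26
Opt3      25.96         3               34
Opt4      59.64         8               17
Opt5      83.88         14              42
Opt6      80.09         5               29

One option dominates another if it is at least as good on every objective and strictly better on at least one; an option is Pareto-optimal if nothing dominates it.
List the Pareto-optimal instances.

Opt1: not dominated.
Opt2: not dominated (best price).
Opt3: not dominated.
Opt4: dominated by Opt1 (price 34.76≤59.64, network 10≥8, vCPUs 37≥17).
Opt5: not dominated (best vCPUs).
Opt6: dominated by Opt1 (price 34.76≤80.09, network 10≥5, vCPUs 37≥29).

Opt1, Opt2, Opt3, Opt5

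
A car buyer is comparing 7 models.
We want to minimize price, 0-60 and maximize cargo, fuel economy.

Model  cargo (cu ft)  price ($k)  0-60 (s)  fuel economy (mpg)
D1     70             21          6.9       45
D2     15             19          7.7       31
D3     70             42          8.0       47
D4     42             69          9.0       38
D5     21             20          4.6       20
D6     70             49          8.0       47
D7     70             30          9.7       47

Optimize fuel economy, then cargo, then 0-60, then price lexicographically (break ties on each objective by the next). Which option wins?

First maximize fuel economy: best is 47, kept {D3, D6, D7}.
Then maximize cargo: best is 70, kept {D3, D6, D7}.
Then minimize 0-60: best is 8.0, kept {D3, D6}.
Then minimize price: best is 42, kept {D3}.

D3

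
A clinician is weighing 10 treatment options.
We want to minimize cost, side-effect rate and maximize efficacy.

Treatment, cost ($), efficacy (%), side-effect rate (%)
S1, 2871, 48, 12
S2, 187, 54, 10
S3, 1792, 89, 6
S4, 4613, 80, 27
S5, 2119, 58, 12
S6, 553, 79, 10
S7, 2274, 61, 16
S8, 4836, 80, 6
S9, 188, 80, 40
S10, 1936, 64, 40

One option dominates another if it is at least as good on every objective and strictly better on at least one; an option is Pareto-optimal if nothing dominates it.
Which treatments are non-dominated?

S1: dominated by S2 (cost 187≤2871, efficacy 54≥48, side-effect rate 10≤12).
S2: not dominated (best cost).
S3: not dominated (best efficacy).
S4: dominated by S3 (cost 1792≤4613, efficacy 89≥80, side-effect rate 6≤27).
S5: dominated by S3 (cost 1792≤2119, efficacy 89≥58, side-effect rate 6≤12).
S6: not dominated.
S7: dominated by S3 (cost 1792≤2274, efficacy 89≥61, side-effect rate 6≤16).
S8: dominated by S3 (cost 1792≤4836, efficacy 89≥80, side-effect rate 6≤6).
S9: not dominated.
S10: dominated by S3 (cost 1792≤1936, efficacy 89≥64, side-effect rate 6≤40).

S2, S3, S6, S9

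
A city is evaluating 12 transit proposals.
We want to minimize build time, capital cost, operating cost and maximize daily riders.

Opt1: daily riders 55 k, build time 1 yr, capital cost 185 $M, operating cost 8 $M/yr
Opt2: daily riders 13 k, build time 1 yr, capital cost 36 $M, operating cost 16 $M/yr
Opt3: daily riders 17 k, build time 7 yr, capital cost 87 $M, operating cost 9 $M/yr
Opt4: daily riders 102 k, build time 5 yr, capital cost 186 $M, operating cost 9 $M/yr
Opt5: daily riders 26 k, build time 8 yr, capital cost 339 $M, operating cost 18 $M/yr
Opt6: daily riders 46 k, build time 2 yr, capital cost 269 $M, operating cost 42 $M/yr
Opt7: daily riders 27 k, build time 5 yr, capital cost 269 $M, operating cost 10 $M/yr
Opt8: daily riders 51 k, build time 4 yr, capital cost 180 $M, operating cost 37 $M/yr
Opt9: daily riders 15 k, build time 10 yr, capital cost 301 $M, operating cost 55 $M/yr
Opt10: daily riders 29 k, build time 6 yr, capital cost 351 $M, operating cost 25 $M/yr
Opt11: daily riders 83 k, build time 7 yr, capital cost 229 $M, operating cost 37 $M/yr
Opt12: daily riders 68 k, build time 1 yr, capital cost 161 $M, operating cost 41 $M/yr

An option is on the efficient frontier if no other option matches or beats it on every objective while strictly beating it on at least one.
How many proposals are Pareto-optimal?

Opt1: not dominated (best operating cost).
Opt2: not dominated (best capital cost).
Opt3: not dominated.
Opt4: not dominated (best daily riders).
Opt5: dominated by Opt1 (daily riders 55≥26, build time 1≤8, capital cost 185≤339, operating cost 8≤18).
Opt6: dominated by Opt1 (daily riders 55≥46, build time 1≤2, capital cost 185≤269, operating cost 8≤42).
Opt7: dominated by Opt1 (daily riders 55≥27, build time 1≤5, capital cost 185≤269, operating cost 8≤10).
Opt8: not dominated.
Opt9: dominated by Opt1 (daily riders 55≥15, build time 1≤10, capital cost 185≤301, operating cost 8≤55).
Opt10: dominated by Opt1 (daily riders 55≥29, build time 1≤6, capital cost 185≤351, operating cost 8≤25).
Opt11: dominated by Opt4 (daily riders 102≥83, build time 5≤7, capital cost 186≤229, operating cost 9≤37).
Opt12: not dominated.
Pareto-optimal: Opt1, Opt2, Opt3, Opt4, Opt8, Opt12 → 6.

6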